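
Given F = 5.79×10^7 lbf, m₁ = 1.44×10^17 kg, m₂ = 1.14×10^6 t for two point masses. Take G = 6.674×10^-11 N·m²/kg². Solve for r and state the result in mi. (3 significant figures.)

Rearranging: r = √(G·m₁m₂/F).
F = 5.79×10^7 lbf = 2.576×10^8 N; m₁ = 1.44×10^17 kg; m₂ = 1.14×10^6 t = 1.140×10^9 kg; G = 6.674×10^-11 N·m²/kg².
r = 6522 m
6522 m × (1 mi / 1609 m) = 4.053 mi

4.05 mi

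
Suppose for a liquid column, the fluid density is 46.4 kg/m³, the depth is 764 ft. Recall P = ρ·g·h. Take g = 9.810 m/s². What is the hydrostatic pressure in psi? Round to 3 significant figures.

15.4 psi

P is given directly by: P = ρgh.
ρ = 46.4 kg/m³; h = 764 ft = 232.9 m; g = 9.810 m/s².
P = 1.060×10^5 Pa  (the unit combination reduces to kg/(m·s²) = Pa)
1.060×10^5 Pa × (1 psi / 6895 Pa) = 15.37 psi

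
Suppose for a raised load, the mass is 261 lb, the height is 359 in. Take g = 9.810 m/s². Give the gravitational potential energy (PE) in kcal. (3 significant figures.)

2.53 kcal

PE is given directly by: PE = mgh.
m = 261 lb = 118.4 kg; h = 359 in = 9.119 m; g = 9.810 m/s².
PE = 10590 J
10590 J × (1 kcal / 4184 J) = 2.531 kcal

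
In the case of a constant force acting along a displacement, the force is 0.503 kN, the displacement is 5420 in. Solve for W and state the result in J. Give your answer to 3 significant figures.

69200 J

W is given directly by: W = F·d.
F = 0.503 kN = 503.0 N; d = 5420 in = 137.7 m.
W = 69247 J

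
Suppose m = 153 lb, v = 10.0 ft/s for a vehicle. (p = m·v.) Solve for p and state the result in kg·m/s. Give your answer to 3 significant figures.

Directly: p = mv.
m = 153 lb = 69.40 kg; v = 10.0 ft/s = 3.048 m/s.
p = 211.5 kg·m/s

212 kg·m/s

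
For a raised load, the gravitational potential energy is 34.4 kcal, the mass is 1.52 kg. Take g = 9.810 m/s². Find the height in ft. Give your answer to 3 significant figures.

31700 ft

Rearranging PE = m·g·h for h: h = PE/(m·g).
PE = 34.4 kcal = 1.439×10^5 J; m = 1.52 kg; g = 9.810 m/s².
h = 9652 m
9652 m × (1 ft / 0.3048 m) = 31668 ft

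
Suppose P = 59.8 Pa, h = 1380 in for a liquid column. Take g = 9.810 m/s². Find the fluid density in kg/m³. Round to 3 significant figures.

0.174 kg/m³

Solving P = ρ·g·h for ρ: ρ = P/(g·h).
P = 59.8 Pa; h = 1380 in = 35.05 m; g = 9.810 m/s².
ρ = 0.1739 kg/m³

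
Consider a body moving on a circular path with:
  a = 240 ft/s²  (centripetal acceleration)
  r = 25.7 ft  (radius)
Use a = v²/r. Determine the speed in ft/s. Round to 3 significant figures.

Rearranging a = v²/r for v: v = √(a·r).
a = 240 ft/s² = 73.15 m/s²; r = 25.7 ft = 7.833 m.
v = 23.94 m/s
23.94 m/s × (1 ft/s / 0.3048 m/s) = 78.54 ft/s

78.5 ft/s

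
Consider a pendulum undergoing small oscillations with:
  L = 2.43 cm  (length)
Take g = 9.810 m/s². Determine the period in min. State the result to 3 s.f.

T is given directly by: T = 2π√(L/g).
L = 2.43 cm = 0.02430 m; g = 9.810 m/s².
T = 0.3127 s
0.3127 s × (1 min / 60.00 s) = 0.005212 min

0.00521 min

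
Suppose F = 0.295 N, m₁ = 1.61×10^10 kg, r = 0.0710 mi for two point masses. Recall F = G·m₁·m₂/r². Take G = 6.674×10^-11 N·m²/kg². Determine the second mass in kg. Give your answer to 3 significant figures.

From Newton's law of gravitation: m₂ = F·r²/(G·m₁).
F = 0.295 N; m₁ = 1.61×10^10 kg; r = 0.0710 mi = 114.3 m; G = 6.674×10^-11 N·m²/kg².
m₂ = 3584 kg

3580 kg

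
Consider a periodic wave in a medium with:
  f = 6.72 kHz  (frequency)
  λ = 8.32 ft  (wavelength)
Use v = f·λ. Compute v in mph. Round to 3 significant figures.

Directly: v = fλ.
f = 6.72 kHz = 6720 Hz; λ = 8.32 ft = 2.536 m.
v = 17041 m/s
17041 m/s × (1 mph / 0.4470 m/s) = 38121 mph

38100 mph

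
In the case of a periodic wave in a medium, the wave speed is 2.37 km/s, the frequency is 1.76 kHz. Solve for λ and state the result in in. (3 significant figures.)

53.0 in

Rearranging: λ = v/f.
v = 2.37 km/s = 2370 m/s; f = 1.76 kHz = 1760 Hz.
λ = 1.347 m
1.347 m × (1 in / 0.02540 m) = 53.02 in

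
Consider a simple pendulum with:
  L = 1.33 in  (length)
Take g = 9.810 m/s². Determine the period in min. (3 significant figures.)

Directly: T = 2π√(L/g).
L = 1.33 in = 0.03378 m; g = 9.810 m/s².
T = 0.3687 s
0.3687 s × (1 min / 60.00 s) = 0.006145 min

0.00615 min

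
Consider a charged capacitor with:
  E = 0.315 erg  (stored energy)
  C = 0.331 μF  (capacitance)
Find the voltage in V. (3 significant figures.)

0.436 V

Rearranging E = ½C·V² for V: V = √(2E/C).
E = 0.315 erg = 3.150×10^-8 J; C = 0.331 μF = 3.310×10^-7 F.
V = 0.4363 V  (the unit combination reduces to kg·m²/(A·s³) = V)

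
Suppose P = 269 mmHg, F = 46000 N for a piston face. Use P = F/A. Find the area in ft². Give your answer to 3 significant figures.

13.8 ft²

Rearranging: A = F/P.
P = 269 mmHg = 35864 Pa; F = 46000 N.
A = 1.283 m²
1.283 m² × (1 ft² / 0.09290 m²) = 13.81 ft²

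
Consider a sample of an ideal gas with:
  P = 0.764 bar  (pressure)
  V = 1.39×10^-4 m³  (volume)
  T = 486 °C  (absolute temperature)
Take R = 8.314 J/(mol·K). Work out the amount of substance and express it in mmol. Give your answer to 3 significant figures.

1.68 mmol

From the ideal-gas law: n = PV/(RT).
P = 0.764 bar = 76400 Pa; V = 1.39×10^-4 m³; T = 486 °C = 759.1 K; R = 8.314 J/(mol·K).
n = 0.001683 mol
0.001683 mol × (1 mmol / 0.001000 mol) = 1.683 mmol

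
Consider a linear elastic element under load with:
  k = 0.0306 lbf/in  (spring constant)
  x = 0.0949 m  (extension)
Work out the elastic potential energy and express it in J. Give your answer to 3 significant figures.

0.0241 J

Directly: U = ½kx².
k = 0.0306 lbf/in = 5.359 N/m; x = 0.0949 m.
U = 0.02413 J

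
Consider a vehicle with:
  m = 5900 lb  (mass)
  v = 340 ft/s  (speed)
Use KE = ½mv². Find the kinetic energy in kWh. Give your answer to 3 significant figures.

3.99 kWh

KE is given directly by: KE = ½mv².
m = 5900 lb = 2676 kg; v = 340 ft/s = 103.6 m/s.
KE = 1.437×10^7 J
1.437×10^7 J × (1 kWh / 3.600×10^6 J) = 3.992 kWh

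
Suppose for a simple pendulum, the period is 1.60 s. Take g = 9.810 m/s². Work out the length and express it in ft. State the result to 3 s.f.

Rearranging: L = g·(T/2π)².
T = 1.60 s; g = 9.810 m/s².
L = 0.6361 m
0.6361 m × (1 ft / 0.3048 m) = 2.087 ft

2.09 ft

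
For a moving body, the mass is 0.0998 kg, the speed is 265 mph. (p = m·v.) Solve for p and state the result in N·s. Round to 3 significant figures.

Directly: p = mv.
m = 0.0998 kg; v = 265 mph = 118.5 m/s.
p = 11.82 kg·m/s
Since 1 N·s = 1 kg·m/s, 11.82 N·s.

11.8 N·s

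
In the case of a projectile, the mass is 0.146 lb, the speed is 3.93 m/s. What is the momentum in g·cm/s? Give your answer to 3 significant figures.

p is given directly by: p = mv.
m = 0.146 lb = 0.06622 kg; v = 3.93 m/s.
p = 0.2603 kg·m/s  (the unit combination reduces to kg·m/s = kg·m/s)
0.2603 kg·m/s × (1 g·cm/s / 1.000×10^-5 kg·m/s) = 26026 g·cm/s

26000 g·cm/s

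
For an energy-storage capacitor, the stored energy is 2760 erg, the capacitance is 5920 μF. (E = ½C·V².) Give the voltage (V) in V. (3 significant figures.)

0.305 V

Rearranging E = ½C·V² for V: V = √(2E/C).
E = 2760 erg = 2.760×10^-4 J; C = 5920 μF = 0.005920 F.
V = 0.3054 V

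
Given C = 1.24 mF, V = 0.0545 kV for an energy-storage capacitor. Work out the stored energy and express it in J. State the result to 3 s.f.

1.84 J

Directly: E = ½CV².
C = 1.24 mF = 0.001240 F; V = 0.0545 kV = 54.50 V.
E = 1.842 J  (the unit combination reduces to kg·m²/s² = J)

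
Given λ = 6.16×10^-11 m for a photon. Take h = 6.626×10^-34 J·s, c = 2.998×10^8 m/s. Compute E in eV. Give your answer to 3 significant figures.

20100 eV

E is given directly by: E = hc/λ.
λ = 6.16×10^-11 m; h = 6.626×10^-34 J·s; c = 2.998×10^8 m/s.
E = 3.225×10^-15 J
3.225×10^-15 J × (1 eV / 1.602×10^-19 J) = 20128 eV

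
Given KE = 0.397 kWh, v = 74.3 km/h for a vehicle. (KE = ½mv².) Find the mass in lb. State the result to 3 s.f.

Rearranging: m = 2·KE/v².
KE = 0.397 kWh = 1.429×10^6 J; v = 74.3 km/h = 20.64 m/s.
m = 6710 kg
6710 kg × (1 lb / 0.4536 kg) = 14794 lb

14800 lb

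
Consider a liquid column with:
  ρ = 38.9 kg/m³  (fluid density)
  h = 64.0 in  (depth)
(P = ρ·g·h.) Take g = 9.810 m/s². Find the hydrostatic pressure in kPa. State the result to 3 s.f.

0.620 kPa

Directly: P = ρgh.
ρ = 38.9 kg/m³; h = 64.0 in = 1.626 m; g = 9.810 m/s².
P = 620.3 Pa
620.3 Pa × (1 kPa / 1000 Pa) = 0.6203 kPa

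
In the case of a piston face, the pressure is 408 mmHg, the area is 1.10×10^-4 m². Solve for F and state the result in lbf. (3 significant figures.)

Solving P = F/A for F: F = P·A.
P = 408 mmHg = 54395 Pa; A = 1.10×10^-4 m².
F = 5.983 N
5.983 N × (1 lbf / 4.448 N) = 1.345 lbf

1.35 lbf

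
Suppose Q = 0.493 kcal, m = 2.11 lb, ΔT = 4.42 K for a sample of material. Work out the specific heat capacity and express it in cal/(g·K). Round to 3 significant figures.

0.117 cal/(g·K)

Rearranging Q = m·c·ΔT for c: c = Q/(m·ΔT).
Q = 0.493 kcal = 2063 J; m = 2.11 lb = 0.9571 kg; ΔT = 4.42 K.
c = 487.6 J/(kg·K)
487.6 J/(kg·K) × (1 cal/(g·K) / 4184 J/(kg·K)) = 0.1165 cal/(g·K)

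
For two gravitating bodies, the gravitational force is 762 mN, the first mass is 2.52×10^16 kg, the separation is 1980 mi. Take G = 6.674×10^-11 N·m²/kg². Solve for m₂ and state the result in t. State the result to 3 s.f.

4600 t

From Newton's law of gravitation: m₂ = F·r²/(G·m₁).
F = 762 mN = 0.7620 N; m₁ = 2.52×10^16 kg; r = 1980 mi = 3.187×10^6 m; G = 6.674×10^-11 N·m²/kg².
m₂ = 4.600×10^6 kg
4.600×10^6 kg × (1 t / 1000 kg) = 4600 t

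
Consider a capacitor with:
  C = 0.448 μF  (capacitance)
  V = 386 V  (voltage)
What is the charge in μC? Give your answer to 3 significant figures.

Solving C = Q/V for Q: Q = CV.
C = 0.448 μF = 4.480×10^-7 F; V = 386 V.
Q = 1.729×10^-4 C
1.729×10^-4 C × (1 μC / 1.000×10^-6 C) = 172.9 μC

173 μC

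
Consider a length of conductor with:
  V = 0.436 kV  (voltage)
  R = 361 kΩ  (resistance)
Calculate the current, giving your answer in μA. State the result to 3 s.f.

1210 μA

From Ohm's law: I = V/R.
V = 0.436 kV = 436.0 V; R = 361 kΩ = 3.610×10^5 Ω.
I = 0.001208 A
0.001208 A × (1 μA / 1.000×10^-6 A) = 1208 μA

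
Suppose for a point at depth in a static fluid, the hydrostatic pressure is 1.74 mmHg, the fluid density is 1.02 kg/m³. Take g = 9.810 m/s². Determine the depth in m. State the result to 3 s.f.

23.2 m

Rearranging P = ρ·g·h for h: h = P/(ρ·g).
P = 1.74 mmHg = 232.0 Pa; ρ = 1.02 kg/m³; g = 9.810 m/s².
h = 23.18 m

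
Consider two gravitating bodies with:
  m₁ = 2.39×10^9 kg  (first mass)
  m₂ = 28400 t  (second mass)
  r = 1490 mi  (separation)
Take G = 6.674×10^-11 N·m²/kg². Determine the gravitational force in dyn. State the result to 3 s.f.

0.0788 dyn

Directly: F = Gm₁m₂/r².
m₁ = 2.39×10^9 kg; m₂ = 28400 t = 2.840×10^7 kg; r = 1490 mi = 2.398×10^6 m; G = 6.674×10^-11 N·m²/kg².
F = 7.878×10^-7 N
7.878×10^-7 N × (1 dyn / 1.000×10^-5 N) = 0.07878 dyn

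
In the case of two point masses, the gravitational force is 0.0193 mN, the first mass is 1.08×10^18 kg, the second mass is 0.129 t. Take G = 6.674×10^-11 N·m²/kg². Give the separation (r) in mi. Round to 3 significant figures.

13600 mi

Rearranging F = G·m₁·m₂/r² for r: r = √(G·m₁m₂/F).
F = 0.0193 mN = 1.930×10^-5 N; m₁ = 1.08×10^18 kg; m₂ = 0.129 t = 129.0 kg; G = 6.674×10^-11 N·m²/kg².
r = 2.195×10^7 m
2.195×10^7 m × (1 mi / 1609 m) = 13639 mi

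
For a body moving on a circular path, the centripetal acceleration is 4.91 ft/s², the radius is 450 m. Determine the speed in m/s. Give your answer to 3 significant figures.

26.0 m/s

Rearranging a = v²/r for v: v = √(a·r).
a = 4.91 ft/s² = 1.497 m/s²; r = 450 m.
v = 25.95 m/s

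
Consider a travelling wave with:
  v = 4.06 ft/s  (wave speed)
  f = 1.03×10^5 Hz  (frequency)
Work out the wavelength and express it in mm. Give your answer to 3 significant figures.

0.0120 mm

Rearranging: λ = v/f.
v = 4.06 ft/s = 1.237 m/s; f = 1.03×10^5 Hz.
λ = 1.201×10^-5 m
1.201×10^-5 m × (1 mm / 0.001000 m) = 0.01201 mm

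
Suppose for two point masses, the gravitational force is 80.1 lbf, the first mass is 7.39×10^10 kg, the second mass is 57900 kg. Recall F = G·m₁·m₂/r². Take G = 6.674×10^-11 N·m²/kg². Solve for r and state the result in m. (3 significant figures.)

From Newton's law of gravitation: r = √(G·m₁m₂/F).
F = 80.1 lbf = 356.3 N; m₁ = 7.39×10^10 kg; m₂ = 57900 kg; G = 6.674×10^-11 N·m²/kg².
r = 28.31 m

28.3 m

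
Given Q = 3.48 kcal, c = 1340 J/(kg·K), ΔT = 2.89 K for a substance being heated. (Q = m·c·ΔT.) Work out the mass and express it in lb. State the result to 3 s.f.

Rearranging: m = Q/(c·ΔT).
Q = 3.48 kcal = 14560 J; c = 1340 J/(kg·K); ΔT = 2.89 K.
m = 3.760 kg
3.760 kg × (1 lb / 0.4536 kg) = 8.289 lb

8.29 lb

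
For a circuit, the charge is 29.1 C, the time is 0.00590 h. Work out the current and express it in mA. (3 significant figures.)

1370 mA

Rearranging: I = q/t.
q = 29.1 C; t = 0.00590 h = 21.24 s.
I = 1.370 A
1.370 A × (1 mA / 0.001000 A) = 1370 mA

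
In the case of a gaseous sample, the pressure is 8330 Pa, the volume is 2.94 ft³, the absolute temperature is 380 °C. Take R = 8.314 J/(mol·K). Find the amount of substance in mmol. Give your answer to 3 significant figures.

Rearranging: n = PV/(RT).
P = 8330 Pa; V = 2.94 ft³ = 0.08325 m³; T = 380 °C = 653.1 K; R = 8.314 J/(mol·K).
n = 0.1277 mol
0.1277 mol × (1 mmol / 0.001000 mol) = 127.7 mmol

128 mmol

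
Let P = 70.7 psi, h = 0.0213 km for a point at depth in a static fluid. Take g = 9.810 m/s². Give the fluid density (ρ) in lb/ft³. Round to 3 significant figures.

146 lb/ft³

Rearranging P = ρ·g·h for ρ: ρ = P/(g·h).
P = 70.7 psi = 4.875×10^5 Pa; h = 0.0213 km = 21.30 m; g = 9.810 m/s².
ρ = 2333 kg/m³
2333 kg/m³ × (1 lb/ft³ / 16.02 kg/m³) = 145.6 lb/ft³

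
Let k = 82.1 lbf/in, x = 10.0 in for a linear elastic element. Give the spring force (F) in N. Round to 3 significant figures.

From Hooke's law: F = kx.
k = 82.1 lbf/in = 14378 N/m; x = 10.0 in = 0.2540 m.
F = 3652 N

3650 N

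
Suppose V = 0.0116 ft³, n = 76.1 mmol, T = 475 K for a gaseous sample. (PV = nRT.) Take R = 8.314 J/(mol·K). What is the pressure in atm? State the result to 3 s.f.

9.03 atm

From the ideal-gas law: P = nRT/V.
V = 0.0116 ft³ = 3.285×10^-4 m³; n = 76.1 mmol = 0.07610 mol; T = 475 K; R = 8.314 J/(mol·K).
P = 9.149×10^5 Pa
9.149×10^5 Pa × (1 atm / 1.013×10^5 Pa) = 9.030 atm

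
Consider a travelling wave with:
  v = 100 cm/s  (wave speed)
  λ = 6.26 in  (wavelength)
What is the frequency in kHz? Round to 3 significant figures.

0.00629 kHz

Rearranging v = f·λ for f: f = v/λ.
v = 100 cm/s = 1.000 m/s; λ = 6.26 in = 0.1590 m.
f = 6.289 Hz
6.289 Hz × (1 kHz / 1000 Hz) = 0.006289 kHz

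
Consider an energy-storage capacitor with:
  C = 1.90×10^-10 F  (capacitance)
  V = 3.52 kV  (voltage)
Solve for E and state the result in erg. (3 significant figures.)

E is given directly by: E = ½CV².
C = 1.90×10^-10 F; V = 3.52 kV = 3520 V.
E = 0.001177 J  (the unit combination reduces to kg·m²/s² = J)
0.001177 J × (1 erg / 1.000×10^-7 J) = 11771 erg

11800 erg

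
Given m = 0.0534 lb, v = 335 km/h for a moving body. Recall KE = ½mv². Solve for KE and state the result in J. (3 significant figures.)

KE is given directly by: KE = ½mv².
m = 0.0534 lb = 0.02422 kg; v = 335 km/h = 93.06 m/s.
KE = 104.9 J

105 J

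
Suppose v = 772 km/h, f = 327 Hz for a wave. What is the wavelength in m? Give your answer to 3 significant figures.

0.656 m

Rearranging: λ = v/f.
v = 772 km/h = 214.4 m/s; f = 327 Hz.
λ = 0.6558 m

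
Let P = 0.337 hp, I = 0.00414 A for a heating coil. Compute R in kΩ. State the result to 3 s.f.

14700 kΩ

Rearranging: R = P/I².
P = 0.337 hp = 251.3 W; I = 0.00414 A.
R = 1.466×10^7 Ω
1.466×10^7 Ω × (1 kΩ / 1000 Ω) = 14662 kΩ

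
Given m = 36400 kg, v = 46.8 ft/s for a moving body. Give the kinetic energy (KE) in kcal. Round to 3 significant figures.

885 kcal

Directly: KE = ½mv².
m = 36400 kg; v = 46.8 ft/s = 14.26 m/s.
KE = 3.703×10^6 J
3.703×10^6 J × (1 kcal / 4184 J) = 885.1 kcal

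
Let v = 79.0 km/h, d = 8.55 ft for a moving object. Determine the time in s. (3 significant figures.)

0.119 s

Rearranging: t = d/v.
v = 79.0 km/h = 21.94 m/s; d = 8.55 ft = 2.606 m.
t = 0.1188 s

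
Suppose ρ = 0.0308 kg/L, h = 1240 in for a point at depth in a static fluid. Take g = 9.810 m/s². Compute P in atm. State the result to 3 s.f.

0.0939 atm

Directly: P = ρgh.
ρ = 0.0308 kg/L = 30.80 kg/m³; h = 1240 in = 31.50 m; g = 9.810 m/s².
P = 9516 Pa  (the unit combination reduces to kg/(m·s²) = Pa)
9516 Pa × (1 atm / 1.013×10^5 Pa) = 0.09392 atm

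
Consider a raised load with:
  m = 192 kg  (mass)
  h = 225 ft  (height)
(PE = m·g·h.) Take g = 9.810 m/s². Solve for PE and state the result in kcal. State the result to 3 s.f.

PE is given directly by: PE = mgh.
m = 192 kg; h = 225 ft = 68.58 m; g = 9.810 m/s².
PE = 1.292×10^5 J
1.292×10^5 J × (1 kcal / 4184 J) = 30.87 kcal

30.9 kcal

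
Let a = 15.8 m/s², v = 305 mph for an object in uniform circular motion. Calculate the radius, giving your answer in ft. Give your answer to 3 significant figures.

3860 ft

Solving a = v²/r for r: r = v²/a.
a = 15.8 m/s²; v = 305 mph = 136.3 m/s.
r = 1177 m
1177 m × (1 ft / 0.3048 m) = 3860 ft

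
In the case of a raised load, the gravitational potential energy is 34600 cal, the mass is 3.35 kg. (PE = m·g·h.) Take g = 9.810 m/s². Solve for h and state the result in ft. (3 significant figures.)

14500 ft

Rearranging: h = PE/(m·g).
PE = 34600 cal = 1.448×10^5 J; m = 3.35 kg; g = 9.810 m/s².
h = 4405 m
4405 m × (1 ft / 0.3048 m) = 14452 ft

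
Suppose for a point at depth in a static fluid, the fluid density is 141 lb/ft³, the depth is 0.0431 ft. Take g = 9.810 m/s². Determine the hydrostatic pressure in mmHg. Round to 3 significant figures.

P is given directly by: P = ρgh.
ρ = 141 lb/ft³ = 2259 kg/m³; h = 0.0431 ft = 0.01314 m; g = 9.810 m/s².
P = 291.1 Pa
291.1 Pa × (1 mmHg / 133.3 Pa) = 2.183 mmHg

2.18 mmHg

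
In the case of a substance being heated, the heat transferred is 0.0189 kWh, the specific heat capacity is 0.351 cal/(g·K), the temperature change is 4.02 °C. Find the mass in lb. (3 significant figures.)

25.4 lb

Rearranging Q = m·c·ΔT for m: m = Q/(c·ΔT).
Q = 0.0189 kWh = 68040 J; c = 0.351 cal/(g·K) = 1469 J/(kg·K); ΔT = 4.02 °C = 4.020 K.
m = 11.52 kg
11.52 kg × (1 lb / 0.4536 kg) = 25.41 lb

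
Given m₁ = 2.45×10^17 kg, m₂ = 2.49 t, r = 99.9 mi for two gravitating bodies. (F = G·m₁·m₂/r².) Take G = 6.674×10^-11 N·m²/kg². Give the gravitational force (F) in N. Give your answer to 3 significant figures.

From Newton's law of gravitation: F = Gm₁m₂/r².
m₁ = 2.45×10^17 kg; m₂ = 2.49 t = 2490 kg; r = 99.9 mi = 1.608×10^5 m; G = 6.674×10^-11 N·m²/kg².
F = 1.575 N

1.58 N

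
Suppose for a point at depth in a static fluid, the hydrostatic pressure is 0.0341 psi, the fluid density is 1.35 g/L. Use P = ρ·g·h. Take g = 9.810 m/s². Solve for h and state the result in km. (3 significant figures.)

0.0178 km

Rearranging P = ρ·g·h for h: h = P/(ρ·g).
P = 0.0341 psi = 235.1 Pa; ρ = 1.35 g/L = 1.350 kg/m³; g = 9.810 m/s².
h = 17.75 m
17.75 m × (1 km / 1000 m) = 0.01775 km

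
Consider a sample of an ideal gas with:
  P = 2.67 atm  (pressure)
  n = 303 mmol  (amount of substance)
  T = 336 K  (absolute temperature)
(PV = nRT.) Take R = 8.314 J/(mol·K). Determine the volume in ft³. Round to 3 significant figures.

Solving PV = nRT for V: V = nRT/P.
P = 2.67 atm = 2.705×10^5 Pa; n = 303 mmol = 0.3030 mol; T = 336 K; R = 8.314 J/(mol·K).
V = 0.003129 m³
0.003129 m³ × (1 ft³ / 0.02832 m³) = 0.1105 ft³

0.110 ft³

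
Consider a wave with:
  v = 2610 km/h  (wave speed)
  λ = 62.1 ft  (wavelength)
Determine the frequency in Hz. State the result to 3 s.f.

Rearranging: f = v/λ.
v = 2610 km/h = 725.0 m/s; λ = 62.1 ft = 18.93 m.
f = 38.30 Hz

38.3 Hz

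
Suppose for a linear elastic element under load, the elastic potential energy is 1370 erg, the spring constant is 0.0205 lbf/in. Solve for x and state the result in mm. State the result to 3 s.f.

8.74 mm

Rearranging: x = √(2U/k).
U = 1370 erg = 1.370×10^-4 J; k = 0.0205 lbf/in = 3.590 N/m.
x = 0.008736 m
0.008736 m × (1 mm / 0.001000 m) = 8.736 mm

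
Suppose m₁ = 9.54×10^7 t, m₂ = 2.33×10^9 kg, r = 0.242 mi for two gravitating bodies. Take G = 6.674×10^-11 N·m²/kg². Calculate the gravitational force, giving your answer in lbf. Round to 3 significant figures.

22000 lbf

From Newton's law of gravitation: F = Gm₁m₂/r².
m₁ = 9.54×10^7 t = 9.540×10^10 kg; m₂ = 2.33×10^9 kg; r = 0.242 mi = 389.5 m; G = 6.674×10^-11 N·m²/kg².
F = 97805 N
97805 N × (1 lbf / 4.448 N) = 21987 lbf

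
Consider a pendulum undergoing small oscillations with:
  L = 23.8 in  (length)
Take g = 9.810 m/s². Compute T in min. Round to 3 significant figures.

T is given directly by: T = 2π√(L/g).
L = 23.8 in = 0.6045 m; g = 9.810 m/s².
T = 1.560 s
1.560 s × (1 min / 60.00 s) = 0.02600 min

0.0260 min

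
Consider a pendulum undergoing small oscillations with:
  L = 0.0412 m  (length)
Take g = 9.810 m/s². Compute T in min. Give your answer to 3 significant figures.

0.00679 min

Directly: T = 2π√(L/g).
L = 0.0412 m; g = 9.810 m/s².
T = 0.4072 s
0.4072 s × (1 min / 60.00 s) = 0.006786 min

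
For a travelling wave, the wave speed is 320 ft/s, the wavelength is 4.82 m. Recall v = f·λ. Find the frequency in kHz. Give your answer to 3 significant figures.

0.0202 kHz

Rearranging: f = v/λ.
v = 320 ft/s = 97.54 m/s; λ = 4.82 m.
f = 20.24 Hz
20.24 Hz × (1 kHz / 1000 Hz) = 0.02024 kHz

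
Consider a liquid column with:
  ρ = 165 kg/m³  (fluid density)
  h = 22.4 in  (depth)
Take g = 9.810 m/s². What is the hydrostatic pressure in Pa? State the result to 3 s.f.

P is given directly by: P = ρgh.
ρ = 165 kg/m³; h = 22.4 in = 0.5690 m; g = 9.810 m/s².
P = 920.9 Pa  (the unit combination reduces to kg/(m·s²) = Pa)

921 Pa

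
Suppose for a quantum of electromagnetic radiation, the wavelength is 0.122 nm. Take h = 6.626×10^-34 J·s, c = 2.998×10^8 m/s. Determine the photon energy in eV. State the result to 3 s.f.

10200 eV

Directly: E = hc/λ.
λ = 0.122 nm = 1.220×10^-10 m; h = 6.626×10^-34 J·s; c = 2.998×10^8 m/s.
E = 1.628×10^-15 J  (the unit combination reduces to kg·m²/s² = J)
1.628×10^-15 J × (1 eV / 1.602×10^-19 J) = 10163 eV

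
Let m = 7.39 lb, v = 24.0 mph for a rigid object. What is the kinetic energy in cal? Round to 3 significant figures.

46.1 cal

Directly: KE = ½mv².
m = 7.39 lb = 3.352 kg; v = 24.0 mph = 10.73 m/s.
KE = 192.9 J
192.9 J × (1 cal / 4.184 J) = 46.11 cal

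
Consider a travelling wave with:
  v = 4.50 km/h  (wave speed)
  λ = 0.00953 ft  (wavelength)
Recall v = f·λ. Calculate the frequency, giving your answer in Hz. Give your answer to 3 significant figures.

430 Hz

Rearranging: f = v/λ.
v = 4.50 km/h = 1.250 m/s; λ = 0.00953 ft = 0.002905 m.
f = 430.3 Hz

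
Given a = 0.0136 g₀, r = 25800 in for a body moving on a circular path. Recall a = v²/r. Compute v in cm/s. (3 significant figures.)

935 cm/s

Solving a = v²/r for v: v = √(a·r).
a = 0.0136 g₀ = 0.1334 m/s²; r = 25800 in = 655.3 m.
v = 9.349 m/s
9.349 m/s × (1 cm/s / 0.01000 m/s) = 934.9 cm/s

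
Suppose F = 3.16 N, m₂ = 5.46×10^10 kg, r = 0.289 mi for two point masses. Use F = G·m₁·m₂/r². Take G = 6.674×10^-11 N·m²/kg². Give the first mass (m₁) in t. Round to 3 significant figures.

188 t

From Newton's law of gravitation: m₁ = F·r²/(G·m₂).
F = 3.16 N; m₂ = 5.46×10^10 kg; r = 0.289 mi = 465.1 m; G = 6.674×10^-11 N·m²/kg².
m₁ = 1.876×10^5 kg
1.876×10^5 kg × (1 t / 1000 kg) = 187.6 t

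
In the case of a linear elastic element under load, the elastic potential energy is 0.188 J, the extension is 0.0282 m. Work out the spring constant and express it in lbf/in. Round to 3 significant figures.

2.70 lbf/in

Rearranging U = ½k·x² for k: k = 2U/x².
U = 0.188 J; x = 0.0282 m.
k = 472.8 N/m
472.8 N/m × (1 lbf/in / 175.1 N/m) = 2.700 lbf/in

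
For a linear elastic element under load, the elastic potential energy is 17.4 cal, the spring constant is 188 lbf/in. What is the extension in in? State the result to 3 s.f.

Solving U = ½k·x² for x: x = √(2U/k).
U = 17.4 cal = 72.80 J; k = 188 lbf/in = 32924 N/m.
x = 0.06650 m
0.06650 m × (1 in / 0.02540 m) = 2.618 in

2.62 in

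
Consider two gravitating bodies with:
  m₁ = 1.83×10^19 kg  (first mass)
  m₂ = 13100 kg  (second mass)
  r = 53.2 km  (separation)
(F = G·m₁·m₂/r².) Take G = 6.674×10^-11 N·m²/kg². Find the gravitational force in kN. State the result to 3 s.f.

5.65 kN

From Newton's law of gravitation: F = Gm₁m₂/r².
m₁ = 1.83×10^19 kg; m₂ = 13100 kg; r = 53.2 km = 53200 m; G = 6.674×10^-11 N·m²/kg².
F = 5653 N
5653 N × (1 kN / 1000 N) = 5.653 kN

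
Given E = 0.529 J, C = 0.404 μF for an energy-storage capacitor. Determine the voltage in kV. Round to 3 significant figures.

Solving E = ½C·V² for V: V = √(2E/C).
E = 0.529 J; C = 0.404 μF = 4.040×10^-7 F.
V = 1618 V  (the unit combination reduces to kg·m²/(A·s³) = V)
1618 V × (1 kV / 1000 V) = 1.618 kV

1.62 kV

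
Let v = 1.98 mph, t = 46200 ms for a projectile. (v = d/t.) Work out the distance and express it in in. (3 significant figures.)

Rearranging: d = v·t.
v = 1.98 mph = 0.8851 m/s; t = 46200 ms = 46.20 s.
d = 40.89 m
40.89 m × (1 in / 0.02540 m) = 1610 in

1610 in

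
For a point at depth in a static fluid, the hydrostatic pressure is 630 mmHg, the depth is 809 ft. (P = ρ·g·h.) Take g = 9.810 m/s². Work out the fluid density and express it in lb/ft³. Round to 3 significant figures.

2.17 lb/ft³

Rearranging: ρ = P/(g·h).
P = 630 mmHg = 83993 Pa; h = 809 ft = 246.6 m; g = 9.810 m/s².
ρ = 34.72 kg/m³
34.72 kg/m³ × (1 lb/ft³ / 16.02 kg/m³) = 2.168 lb/ft³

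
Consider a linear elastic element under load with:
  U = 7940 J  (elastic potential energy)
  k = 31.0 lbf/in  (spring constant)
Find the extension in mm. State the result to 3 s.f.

Rearranging U = ½k·x² for x: x = √(2U/k).
U = 7940 J; k = 31.0 lbf/in = 5429 N/m.
x = 1.710 m
1.710 m × (1 mm / 0.001000 m) = 1710 mm

1710 mm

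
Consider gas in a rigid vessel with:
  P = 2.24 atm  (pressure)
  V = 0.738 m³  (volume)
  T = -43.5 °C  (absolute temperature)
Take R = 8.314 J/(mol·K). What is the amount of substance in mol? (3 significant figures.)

Rearranging: n = PV/(RT).
P = 2.24 atm = 2.270×10^5 Pa; V = 0.738 m³; T = -43.5 °C = 229.6 K; R = 8.314 J/(mol·K).
n = 87.73 mol

87.7 mol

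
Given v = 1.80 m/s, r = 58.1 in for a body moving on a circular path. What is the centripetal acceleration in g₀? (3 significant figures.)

a is given directly by: a = v²/r.
v = 1.80 m/s; r = 58.1 in = 1.476 m.
a = 2.196 m/s²
2.196 m/s² × (1 g₀ / 9.807 m/s²) = 0.2239 g₀

0.224 g₀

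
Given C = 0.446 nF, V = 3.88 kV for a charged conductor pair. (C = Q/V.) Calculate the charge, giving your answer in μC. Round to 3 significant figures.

Rearranging C = Q/V for Q: Q = CV.
C = 0.446 nF = 4.460×10^-10 F; V = 3.88 kV = 3880 V.
Q = 1.730×10^-6 C
1.730×10^-6 C × (1 μC / 1.000×10^-6 C) = 1.730 μC

1.73 μC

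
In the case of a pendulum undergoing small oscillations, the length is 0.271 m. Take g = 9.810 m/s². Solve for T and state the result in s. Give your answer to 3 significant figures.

1.04 s

Directly: T = 2π√(L/g).
L = 0.271 m; g = 9.810 m/s².
T = 1.044 s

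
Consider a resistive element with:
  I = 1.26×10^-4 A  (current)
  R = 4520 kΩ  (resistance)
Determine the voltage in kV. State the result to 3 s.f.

0.570 kV

V is given directly by: V = IR.
I = 1.26×10^-4 A; R = 4520 kΩ = 4.520×10^6 Ω.
V = 569.5 V
569.5 V × (1 kV / 1000 V) = 0.5695 kV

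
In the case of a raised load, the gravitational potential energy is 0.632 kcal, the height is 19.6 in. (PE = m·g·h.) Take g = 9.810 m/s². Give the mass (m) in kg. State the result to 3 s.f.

Rearranging: m = PE/(g·h).
PE = 0.632 kcal = 2644 J; h = 19.6 in = 0.4978 m; g = 9.810 m/s².
m = 541.4 kg

541 kg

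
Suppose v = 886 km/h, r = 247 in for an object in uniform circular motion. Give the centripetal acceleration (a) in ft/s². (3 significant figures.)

a is given directly by: a = v²/r.
v = 886 km/h = 246.1 m/s; r = 247 in = 6.274 m.
a = 9655 m/s²
9655 m/s² × (1 ft/s² / 0.3048 m/s²) = 31675 ft/s²

31700 ft/s²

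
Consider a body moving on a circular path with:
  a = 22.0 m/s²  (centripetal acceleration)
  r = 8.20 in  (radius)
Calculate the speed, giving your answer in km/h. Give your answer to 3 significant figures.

Rearranging a = v²/r for v: v = √(a·r).
a = 22.0 m/s²; r = 8.20 in = 0.2083 m.
v = 2.141 m/s
2.141 m/s × (1 km/h / 0.2778 m/s) = 7.706 km/h

7.71 km/h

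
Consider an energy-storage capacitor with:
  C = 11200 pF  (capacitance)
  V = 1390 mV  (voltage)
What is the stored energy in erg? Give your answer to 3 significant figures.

E is given directly by: E = ½CV².
C = 11200 pF = 1.120×10^-8 F; V = 1390 mV = 1.390 V.
E = 1.082×10^-8 J
1.082×10^-8 J × (1 erg / 1.000×10^-7 J) = 0.1082 erg

0.108 erg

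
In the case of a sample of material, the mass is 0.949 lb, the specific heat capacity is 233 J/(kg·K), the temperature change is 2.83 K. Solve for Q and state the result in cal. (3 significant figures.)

Q is given directly by: Q = mcΔT.
m = 0.949 lb = 0.4305 kg; c = 233 J/(kg·K); ΔT = 2.83 K.
Q = 283.8 J
283.8 J × (1 cal / 4.184 J) = 67.84 cal

67.8 cal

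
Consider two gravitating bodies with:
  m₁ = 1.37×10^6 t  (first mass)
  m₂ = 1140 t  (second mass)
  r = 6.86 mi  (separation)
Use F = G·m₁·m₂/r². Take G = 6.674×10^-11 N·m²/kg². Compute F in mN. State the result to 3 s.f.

0.855 mN

F is given directly by: F = Gm₁m₂/r².
m₁ = 1.37×10^6 t = 1.370×10^9 kg; m₂ = 1140 t = 1.140×10^6 kg; r = 6.86 mi = 11040 m; G = 6.674×10^-11 N·m²/kg².
F = 8.552×10^-4 N
8.552×10^-4 N × (1 mN / 0.001000 N) = 0.8552 mN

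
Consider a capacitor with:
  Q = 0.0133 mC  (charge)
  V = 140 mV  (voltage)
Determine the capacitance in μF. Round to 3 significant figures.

95.0 μF

C is given directly by: C = Q/V.
Q = 0.0133 mC = 1.330×10^-5 C; V = 140 mV = 0.1400 V.
C = 9.500×10^-5 F
9.500×10^-5 F × (1 μF / 1.000×10^-6 F) = 95.00 μF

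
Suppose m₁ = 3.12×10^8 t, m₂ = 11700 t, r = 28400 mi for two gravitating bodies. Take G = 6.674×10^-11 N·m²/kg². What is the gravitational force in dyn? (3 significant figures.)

0.0117 dyn

F is given directly by: F = Gm₁m₂/r².
m₁ = 3.12×10^8 t = 3.120×10^11 kg; m₂ = 11700 t = 1.170×10^7 kg; r = 28400 mi = 4.571×10^7 m; G = 6.674×10^-11 N·m²/kg².
F = 1.166×10^-7 N
1.166×10^-7 N × (1 dyn / 1.000×10^-5 N) = 0.01166 dyn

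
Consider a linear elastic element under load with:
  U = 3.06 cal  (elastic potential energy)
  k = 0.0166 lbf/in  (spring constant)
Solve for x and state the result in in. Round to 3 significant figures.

Solving U = ½k·x² for x: x = √(2U/k).
U = 3.06 cal = 12.80 J; k = 0.0166 lbf/in = 2.907 N/m.
x = 2.968 m
2.968 m × (1 in / 0.02540 m) = 116.8 in

117 in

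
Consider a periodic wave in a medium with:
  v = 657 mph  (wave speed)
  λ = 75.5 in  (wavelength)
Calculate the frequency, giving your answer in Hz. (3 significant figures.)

153 Hz

Rearranging: f = v/λ.
v = 657 mph = 293.7 m/s; λ = 75.5 in = 1.918 m.
f = 153.2 Hz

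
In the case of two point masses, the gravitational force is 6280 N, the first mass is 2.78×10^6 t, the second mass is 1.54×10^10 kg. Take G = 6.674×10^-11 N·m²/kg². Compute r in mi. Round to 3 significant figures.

0.419 mi

Rearranging: r = √(G·m₁m₂/F).
F = 6280 N; m₁ = 2.78×10^6 t = 2.780×10^9 kg; m₂ = 1.54×10^10 kg; G = 6.674×10^-11 N·m²/kg².
r = 674.5 m
674.5 m × (1 mi / 1609 m) = 0.4191 mi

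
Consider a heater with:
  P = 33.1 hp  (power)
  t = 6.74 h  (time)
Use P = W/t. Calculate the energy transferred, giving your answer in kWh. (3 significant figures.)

Rearranging P = W/t for W: W = P·t.
P = 33.1 hp = 24683 W; t = 6.74 h = 24264 s.
W = 5.989×10^8 J  (the unit combination reduces to kg·m²/s² = J)
5.989×10^8 J × (1 kWh / 3.600×10^6 J) = 166.4 kWh

166 kWh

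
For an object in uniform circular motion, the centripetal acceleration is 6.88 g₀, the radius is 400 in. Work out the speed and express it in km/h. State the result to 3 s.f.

94.3 km/h

Solving a = v²/r for v: v = √(a·r).
a = 6.88 g₀ = 67.47 m/s²; r = 400 in = 10.16 m.
v = 26.18 m/s
26.18 m/s × (1 km/h / 0.2778 m/s) = 94.25 km/h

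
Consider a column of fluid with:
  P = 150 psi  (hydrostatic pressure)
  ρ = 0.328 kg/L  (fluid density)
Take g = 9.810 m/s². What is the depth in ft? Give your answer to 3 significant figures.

1050 ft

Solving P = ρ·g·h for h: h = P/(ρ·g).
P = 150 psi = 1.034×10^6 Pa; ρ = 0.328 kg/L = 328.0 kg/m³; g = 9.810 m/s².
h = 321.4 m
321.4 m × (1 ft / 0.3048 m) = 1055 ft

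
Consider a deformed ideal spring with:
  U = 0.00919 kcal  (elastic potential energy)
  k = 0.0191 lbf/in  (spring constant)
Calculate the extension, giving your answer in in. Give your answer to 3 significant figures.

189 in

Rearranging: x = √(2U/k).
U = 0.00919 kcal = 38.45 J; k = 0.0191 lbf/in = 3.345 N/m.
x = 4.795 m
4.795 m × (1 in / 0.02540 m) = 188.8 in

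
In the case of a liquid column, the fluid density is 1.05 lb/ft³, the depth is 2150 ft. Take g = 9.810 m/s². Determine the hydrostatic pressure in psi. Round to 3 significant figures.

15.7 psi

Directly: P = ρgh.
ρ = 1.05 lb/ft³ = 16.82 kg/m³; h = 2150 ft = 655.3 m; g = 9.810 m/s².
P = 1.081×10^5 Pa
1.081×10^5 Pa × (1 psi / 6895 Pa) = 15.68 psi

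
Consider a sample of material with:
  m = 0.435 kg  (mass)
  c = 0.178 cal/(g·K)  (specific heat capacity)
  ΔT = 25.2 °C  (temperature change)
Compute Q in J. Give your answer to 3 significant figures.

Q is given directly by: Q = mcΔT.
m = 0.435 kg; c = 0.178 cal/(g·K) = 744.8 J/(kg·K); ΔT = 25.2 °C = 25.20 K.
Q = 8164 J

8160 J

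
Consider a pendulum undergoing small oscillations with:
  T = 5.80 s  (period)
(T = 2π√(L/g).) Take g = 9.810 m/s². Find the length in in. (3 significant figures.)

329 in

Rearranging T = 2π√(L/g) for L: L = g·(T/2π)².
T = 5.80 s; g = 9.810 m/s².
L = 8.359 m
8.359 m × (1 in / 0.02540 m) = 329.1 in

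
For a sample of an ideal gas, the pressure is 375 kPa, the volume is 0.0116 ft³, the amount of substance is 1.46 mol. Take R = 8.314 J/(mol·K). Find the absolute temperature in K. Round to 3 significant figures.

10.1 K

From the ideal-gas law: T = PV/(nR).
P = 375 kPa = 3.750×10^5 Pa; V = 0.0116 ft³ = 3.285×10^-4 m³; n = 1.46 mol; R = 8.314 J/(mol·K).
T = 10.15 K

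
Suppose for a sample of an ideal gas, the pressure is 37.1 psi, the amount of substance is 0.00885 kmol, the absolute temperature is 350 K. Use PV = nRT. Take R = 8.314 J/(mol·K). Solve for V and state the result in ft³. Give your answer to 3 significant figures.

From the ideal-gas law: V = nRT/P.
P = 37.1 psi = 2.558×10^5 Pa; n = 0.00885 kmol = 8.850 mol; T = 350 K; R = 8.314 J/(mol·K).
V = 0.1007 m³
0.1007 m³ × (1 ft³ / 0.02832 m³) = 3.555 ft³

3.56 ft³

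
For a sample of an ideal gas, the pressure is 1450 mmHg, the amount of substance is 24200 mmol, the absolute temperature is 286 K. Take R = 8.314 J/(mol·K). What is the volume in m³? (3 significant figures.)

0.298 m³

Solving PV = nRT for V: V = nRT/P.
P = 1450 mmHg = 1.933×10^5 Pa; n = 24200 mmol = 24.20 mol; T = 286 K; R = 8.314 J/(mol·K).
V = 0.2977 m³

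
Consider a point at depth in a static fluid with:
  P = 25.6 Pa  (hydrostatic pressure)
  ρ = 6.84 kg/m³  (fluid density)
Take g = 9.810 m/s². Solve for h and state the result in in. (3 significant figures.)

Solving P = ρ·g·h for h: h = P/(ρ·g).
P = 25.6 Pa; ρ = 6.84 kg/m³; g = 9.810 m/s².
h = 0.3815 m
0.3815 m × (1 in / 0.02540 m) = 15.02 in

15.0 in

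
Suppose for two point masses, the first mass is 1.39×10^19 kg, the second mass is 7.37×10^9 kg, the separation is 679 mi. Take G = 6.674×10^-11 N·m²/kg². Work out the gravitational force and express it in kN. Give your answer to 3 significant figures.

Directly: F = Gm₁m₂/r².
m₁ = 1.39×10^19 kg; m₂ = 7.37×10^9 kg; r = 679 mi = 1.093×10^6 m; G = 6.674×10^-11 N·m²/kg².
F = 5.726×10^6 N  (the unit combination reduces to kg·m/s² = N)
5.726×10^6 N × (1 kN / 1000 N) = 5726 kN

5730 kN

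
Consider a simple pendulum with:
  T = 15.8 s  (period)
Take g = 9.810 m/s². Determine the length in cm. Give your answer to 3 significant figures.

Rearranging: L = g·(T/2π)².
T = 15.8 s; g = 9.810 m/s².
L = 62.03 m
62.03 m × (1 cm / 0.01000 m) = 6203 cm

6200 cm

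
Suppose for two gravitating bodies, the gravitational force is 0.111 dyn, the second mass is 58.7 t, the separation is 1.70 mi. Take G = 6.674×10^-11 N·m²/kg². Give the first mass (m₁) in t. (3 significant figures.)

From Newton's law of gravitation: m₁ = F·r²/(G·m₂).
F = 0.111 dyn = 1.110×10^-6 N; m₂ = 58.7 t = 58700 kg; r = 1.70 mi = 2736 m; G = 6.674×10^-11 N·m²/kg².
m₁ = 2.121×10^6 kg
2.121×10^6 kg × (1 t / 1000 kg) = 2121 t

2120 t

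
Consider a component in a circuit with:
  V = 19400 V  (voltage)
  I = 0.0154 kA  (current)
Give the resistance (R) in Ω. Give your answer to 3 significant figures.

1260 Ω

From Ohm's law: R = V/I.
V = 19400 V; I = 0.0154 kA = 15.40 A.
R = 1260 Ω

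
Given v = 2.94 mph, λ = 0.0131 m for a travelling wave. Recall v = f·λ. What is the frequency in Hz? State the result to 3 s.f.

100 Hz

Solving v = f·λ for f: f = v/λ.
v = 2.94 mph = 1.314 m/s; λ = 0.0131 m.
f = 100.3 Hz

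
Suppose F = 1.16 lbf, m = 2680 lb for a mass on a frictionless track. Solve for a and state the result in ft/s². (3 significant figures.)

From Newton's second law: a = F/m.
F = 1.16 lbf = 5.160 N; m = 2680 lb = 1216 kg.
a = 0.004245 m/s²
0.004245 m/s² × (1 ft/s² / 0.3048 m/s²) = 0.01393 ft/s²

0.0139 ft/s²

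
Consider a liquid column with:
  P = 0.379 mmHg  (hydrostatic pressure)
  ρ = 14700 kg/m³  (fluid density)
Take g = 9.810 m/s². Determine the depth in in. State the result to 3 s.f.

Rearranging: h = P/(ρ·g).
P = 0.379 mmHg = 50.53 Pa; ρ = 14700 kg/m³; g = 9.810 m/s².
h = 3.504×10^-4 m
3.504×10^-4 m × (1 in / 0.02540 m) = 0.01379 in

0.0138 in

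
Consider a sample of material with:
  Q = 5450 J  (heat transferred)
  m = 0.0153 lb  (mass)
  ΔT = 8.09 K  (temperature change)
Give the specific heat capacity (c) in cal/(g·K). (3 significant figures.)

Rearranging Q = m·c·ΔT for c: c = Q/(m·ΔT).
Q = 5450 J; m = 0.0153 lb = 0.006940 kg; ΔT = 8.09 K.
c = 97071 J/(kg·K)
97071 J/(kg·K) × (1 cal/(g·K) / 4184 J/(kg·K)) = 23.20 cal/(g·K)

23.2 cal/(g·K)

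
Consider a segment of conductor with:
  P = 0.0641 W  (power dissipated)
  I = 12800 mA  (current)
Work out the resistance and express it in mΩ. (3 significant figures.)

0.391 mΩ

Rearranging P = I²R for R: R = P/I².
P = 0.0641 W; I = 12800 mA = 12.80 A.
R = 3.912×10^-4 Ω
3.912×10^-4 Ω × (1 mΩ / 0.001000 Ω) = 0.3912 mΩ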